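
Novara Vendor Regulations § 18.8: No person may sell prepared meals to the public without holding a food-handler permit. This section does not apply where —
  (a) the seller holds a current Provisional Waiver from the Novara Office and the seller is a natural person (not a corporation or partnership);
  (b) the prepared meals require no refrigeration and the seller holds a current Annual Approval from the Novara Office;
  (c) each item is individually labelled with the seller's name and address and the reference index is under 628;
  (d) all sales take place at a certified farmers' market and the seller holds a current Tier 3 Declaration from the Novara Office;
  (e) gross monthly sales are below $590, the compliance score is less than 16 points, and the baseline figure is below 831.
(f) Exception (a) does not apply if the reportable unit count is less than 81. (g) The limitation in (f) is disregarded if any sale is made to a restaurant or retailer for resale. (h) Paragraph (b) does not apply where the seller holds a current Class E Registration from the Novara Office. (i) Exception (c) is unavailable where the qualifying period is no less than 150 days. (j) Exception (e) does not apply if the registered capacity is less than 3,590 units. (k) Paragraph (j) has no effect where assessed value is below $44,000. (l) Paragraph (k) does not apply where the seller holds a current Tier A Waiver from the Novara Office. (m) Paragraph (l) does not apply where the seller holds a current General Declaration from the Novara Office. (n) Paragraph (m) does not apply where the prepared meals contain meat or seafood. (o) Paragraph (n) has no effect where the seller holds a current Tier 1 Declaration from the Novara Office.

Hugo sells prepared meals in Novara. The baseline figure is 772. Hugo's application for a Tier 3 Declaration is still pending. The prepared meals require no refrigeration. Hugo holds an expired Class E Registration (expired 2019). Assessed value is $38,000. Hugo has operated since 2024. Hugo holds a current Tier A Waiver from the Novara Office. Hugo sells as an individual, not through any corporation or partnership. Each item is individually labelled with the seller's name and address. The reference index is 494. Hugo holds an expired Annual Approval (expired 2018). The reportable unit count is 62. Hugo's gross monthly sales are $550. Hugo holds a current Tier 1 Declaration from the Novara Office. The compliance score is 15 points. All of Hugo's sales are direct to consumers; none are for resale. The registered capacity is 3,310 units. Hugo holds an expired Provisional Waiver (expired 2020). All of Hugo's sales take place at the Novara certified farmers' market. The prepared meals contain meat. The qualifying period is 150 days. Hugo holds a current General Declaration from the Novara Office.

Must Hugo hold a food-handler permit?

No — exception (e) applies; Hugo is not required to hold a food-handler permit.

Exception (a) requires that the seller holds a current Provisional Waiver from the Novara Office; but no current Provisional Waiver is held, so (a) is unavailable.
Exception (b) requires that the seller holds a current Annual Approval from the Novara Office; but no current Annual Approval is held, so (b) is unavailable.
Exception (c): items are individually labelled; the reference index is 494, under the 628 limit — every condition holds. However, paragraph (i) must be considered: (i) applies — the qualifying period is 150 days, meeting the 150 days threshold. Exception (c) does not apply.
Exception (d) fails — there is no Tier 3 Declaration in force.
Exception (e)'s conditions are all satisfied: gross monthly sales are $550, below the $590 limit; the compliance score is 15 points, less than the 16 points limit; the baseline figure is 772, below the 831 limit. Under paragraphs (j)–(o): (j) would limit (e) — the registered capacity is 3,310 units, less than the 3,590 units limit — but (k) sets (j) aside: (k) is triggered — assessed value is $38,000, below the $44,000 limit. (l) is triggered (a current Tier A Waiver is held), but yields to (m): (m) operates against (l): a current General Declaration is held. (n) operates (the prepared meals contain meat), but is itself disapplied by (o): (o) operates — a current Tier 1 Declaration is held. Exception (e) stands.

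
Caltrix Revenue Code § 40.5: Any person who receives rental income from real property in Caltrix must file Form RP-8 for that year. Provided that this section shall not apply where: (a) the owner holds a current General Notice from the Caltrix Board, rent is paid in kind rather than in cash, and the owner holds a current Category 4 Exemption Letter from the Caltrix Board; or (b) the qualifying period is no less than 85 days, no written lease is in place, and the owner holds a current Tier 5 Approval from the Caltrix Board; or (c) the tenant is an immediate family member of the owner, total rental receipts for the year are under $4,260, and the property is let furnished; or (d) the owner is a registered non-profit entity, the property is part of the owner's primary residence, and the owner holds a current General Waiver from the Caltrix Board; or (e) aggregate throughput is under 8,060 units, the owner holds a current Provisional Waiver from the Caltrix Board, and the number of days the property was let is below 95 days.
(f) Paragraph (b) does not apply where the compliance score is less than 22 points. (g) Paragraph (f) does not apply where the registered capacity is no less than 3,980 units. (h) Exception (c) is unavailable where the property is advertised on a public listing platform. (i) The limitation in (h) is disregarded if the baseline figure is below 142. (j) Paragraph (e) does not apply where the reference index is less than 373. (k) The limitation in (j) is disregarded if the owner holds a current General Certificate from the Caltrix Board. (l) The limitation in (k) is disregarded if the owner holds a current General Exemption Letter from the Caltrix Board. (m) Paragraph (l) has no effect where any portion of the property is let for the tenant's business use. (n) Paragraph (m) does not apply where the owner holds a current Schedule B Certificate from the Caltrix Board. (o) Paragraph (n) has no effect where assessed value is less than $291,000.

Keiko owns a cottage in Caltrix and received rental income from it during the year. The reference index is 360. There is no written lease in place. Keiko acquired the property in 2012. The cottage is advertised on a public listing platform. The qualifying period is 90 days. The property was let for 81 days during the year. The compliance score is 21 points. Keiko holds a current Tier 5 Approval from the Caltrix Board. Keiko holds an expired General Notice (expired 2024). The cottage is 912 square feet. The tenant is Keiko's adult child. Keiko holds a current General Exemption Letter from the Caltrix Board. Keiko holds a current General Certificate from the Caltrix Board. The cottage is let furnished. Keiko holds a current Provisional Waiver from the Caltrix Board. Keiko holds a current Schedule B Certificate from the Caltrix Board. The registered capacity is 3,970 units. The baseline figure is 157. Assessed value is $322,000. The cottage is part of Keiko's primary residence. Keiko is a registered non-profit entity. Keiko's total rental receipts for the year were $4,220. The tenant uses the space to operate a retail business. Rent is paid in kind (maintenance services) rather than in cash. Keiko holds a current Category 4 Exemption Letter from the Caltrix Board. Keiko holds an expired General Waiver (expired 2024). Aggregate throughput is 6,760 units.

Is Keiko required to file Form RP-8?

Yes — Keiko must file Form RP-8.

Exception (a) does not apply: the General Notice is not current.
All of (b)'s requirements are met (the qualifying period is 90 days, meeting the 85 days threshold; there is no written lease; a current Tier 5 Approval is held). Turning to paragraphs (f)–(g): (f) operates against (b): the compliance score is 21 points, less than the 22 points limit. (g) is not engaged (the registered capacity is 3,970 units, short of 3,980 units), so (f) stands. Exception (b) does not apply.
Exception (c) is satisfied on its face — the tenant is an immediate family member; total rental receipts for the year are $4,220, under the $4,260 limit; the property is let furnished. Turning to paragraphs (h)–(i): (h) operates against (c): the property is publicly advertised. (i) is not engaged (the baseline figure is 157, not below 142), so (h) stands. Exception (c) does not apply.
Exception (d) requires that the owner holds a current General Waiver from the Caltrix Board; but the General Waiver is not current, so (d) is unavailable.
Exception (e)'s conditions are all satisfied: aggregate throughput is 6,760 units, under the 8,060 units limit; a current Provisional Waiver is held; the number of days the property was let is 81 days, below the 95 days limit. But: (j) is triggered — the reference index is 360, less than the 373 limit. (k) would limit (j) — a current General Certificate is held — but (l) sets (k) aside: (l) operates against (k): a current General Exemption Letter is held. (m) applies (the space is let for business use), but is displaced by (n): (n) operates against (m): a current Schedule B Certificate is held. (o), which would lift (n), is inapplicable — assessed value is $322,000, not less than $291,000. (e) is therefore removed.
No exception is made out. Keiko falls within the general rule.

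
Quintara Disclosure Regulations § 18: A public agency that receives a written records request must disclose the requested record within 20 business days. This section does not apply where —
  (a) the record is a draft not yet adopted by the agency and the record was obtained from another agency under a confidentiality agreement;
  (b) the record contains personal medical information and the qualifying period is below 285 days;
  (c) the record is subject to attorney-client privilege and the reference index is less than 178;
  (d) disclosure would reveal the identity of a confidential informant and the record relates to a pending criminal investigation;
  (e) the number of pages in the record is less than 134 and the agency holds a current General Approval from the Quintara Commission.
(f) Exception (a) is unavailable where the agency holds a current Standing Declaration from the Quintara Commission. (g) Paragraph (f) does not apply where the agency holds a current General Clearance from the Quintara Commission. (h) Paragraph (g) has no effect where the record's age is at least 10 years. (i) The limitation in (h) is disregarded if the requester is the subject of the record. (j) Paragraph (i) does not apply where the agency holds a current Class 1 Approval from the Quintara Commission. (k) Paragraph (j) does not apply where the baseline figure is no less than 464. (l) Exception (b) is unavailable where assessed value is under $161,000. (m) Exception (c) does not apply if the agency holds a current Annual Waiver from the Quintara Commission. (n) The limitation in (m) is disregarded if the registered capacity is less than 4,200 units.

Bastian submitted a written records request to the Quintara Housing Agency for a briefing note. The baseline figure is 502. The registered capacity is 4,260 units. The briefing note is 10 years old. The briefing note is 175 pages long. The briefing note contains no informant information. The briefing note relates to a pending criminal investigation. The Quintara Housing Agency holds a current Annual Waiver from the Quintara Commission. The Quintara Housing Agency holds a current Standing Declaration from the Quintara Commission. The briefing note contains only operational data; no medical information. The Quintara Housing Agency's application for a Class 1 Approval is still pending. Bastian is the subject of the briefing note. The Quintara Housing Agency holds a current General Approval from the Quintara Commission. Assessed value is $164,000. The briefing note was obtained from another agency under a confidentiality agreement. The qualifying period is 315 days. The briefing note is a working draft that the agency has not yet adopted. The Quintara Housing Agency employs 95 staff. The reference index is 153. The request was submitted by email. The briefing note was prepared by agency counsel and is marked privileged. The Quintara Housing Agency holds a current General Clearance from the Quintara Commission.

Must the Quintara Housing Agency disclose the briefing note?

No — exception (a) applies; the Quintara Housing Agency is not required to disclose the briefing note.

Exception (a): the briefing note is an unadopted draft; the briefing note was obtained under a confidentiality agreement — every condition holds. Considering the limiting provisions: (f) would limit (a) — a current Standing Declaration is held — but (g) sets (f) aside: (g) operates against (f): a current General Clearance is held. (h) is triggered (the record's age is 10 years, meeting the 10 years threshold), but is set aside by (i): (i) operates against (h): Bastian is the subject of the briefing note. (j) is not engaged (no current Class 1 Approval is held), so (i) stands. So (a) applies.
Exception (b) requires that the record contains personal medical information; but the briefing note contains only operational data, so (b) is unavailable.
Exception (c) is satisfied on its face — the briefing note is privileged; the reference index is 153, less than the 178 limit. But applying paragraphs (m)–(n): (m) operates — a current Annual Waiver is held. (n) is inapplicable (the registered capacity is 4,260 units, not less than 4,200 units), so (m) stands. Exception (c) does not apply.
Exception (d) requires that disclosure would reveal the identity of a confidential informant; but the briefing note contains no informant information, so (d) is unavailable.
Exception (e) does not apply: the number of pages in the record is 175, not less than 134.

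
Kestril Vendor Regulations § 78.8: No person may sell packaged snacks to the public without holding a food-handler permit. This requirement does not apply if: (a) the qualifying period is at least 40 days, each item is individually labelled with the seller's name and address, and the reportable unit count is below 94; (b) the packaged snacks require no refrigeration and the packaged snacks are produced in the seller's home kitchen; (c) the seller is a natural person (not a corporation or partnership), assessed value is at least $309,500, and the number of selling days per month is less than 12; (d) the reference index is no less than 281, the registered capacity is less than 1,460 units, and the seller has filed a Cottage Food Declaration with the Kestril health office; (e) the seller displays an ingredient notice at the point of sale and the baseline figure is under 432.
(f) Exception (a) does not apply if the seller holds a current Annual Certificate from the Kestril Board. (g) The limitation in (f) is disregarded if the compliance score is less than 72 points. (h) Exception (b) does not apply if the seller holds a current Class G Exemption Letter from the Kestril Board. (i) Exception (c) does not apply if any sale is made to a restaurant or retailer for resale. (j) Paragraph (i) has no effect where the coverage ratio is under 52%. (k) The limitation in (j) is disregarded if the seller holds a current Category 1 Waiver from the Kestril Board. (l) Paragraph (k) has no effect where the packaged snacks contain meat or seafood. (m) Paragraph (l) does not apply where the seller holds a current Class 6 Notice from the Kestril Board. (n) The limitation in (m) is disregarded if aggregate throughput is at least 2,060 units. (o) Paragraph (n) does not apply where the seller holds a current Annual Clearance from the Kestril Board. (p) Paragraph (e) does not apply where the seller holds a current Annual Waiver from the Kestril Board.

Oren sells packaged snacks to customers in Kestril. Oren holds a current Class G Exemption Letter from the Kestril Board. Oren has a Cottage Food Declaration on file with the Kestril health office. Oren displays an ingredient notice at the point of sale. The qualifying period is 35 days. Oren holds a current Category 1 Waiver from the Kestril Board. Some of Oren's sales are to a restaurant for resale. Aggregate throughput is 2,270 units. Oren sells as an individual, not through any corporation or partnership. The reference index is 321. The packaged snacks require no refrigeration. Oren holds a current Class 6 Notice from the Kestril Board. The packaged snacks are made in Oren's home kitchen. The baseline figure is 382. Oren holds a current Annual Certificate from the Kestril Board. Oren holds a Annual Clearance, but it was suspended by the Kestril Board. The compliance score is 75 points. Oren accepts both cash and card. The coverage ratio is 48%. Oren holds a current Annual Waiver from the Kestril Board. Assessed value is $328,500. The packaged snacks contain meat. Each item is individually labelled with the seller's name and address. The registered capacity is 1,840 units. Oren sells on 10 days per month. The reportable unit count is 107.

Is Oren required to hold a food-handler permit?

No — exception (c) applies; Oren is not required to hold a food-handler permit.

Exception (a) fails — the qualifying period is 35 days, short of 40 days.
All of (b)'s requirements are met (the packaged snacks are shelf-stable; the packaged snacks are home-kitchen produced). But applying paragraph (h): (h) operates against (b): a current Class G Exemption Letter is held. So (b) is unavailable.
Exception (c) is satisfied on its face — the seller is a natural person; assessed value is $328,500, meeting the $309,500 threshold; the number of selling days per month is 10, less than the 12 limit. Considering the limiting provisions: (i) is triggered (some sales are to a restaurant for resale), but yields to (j): (j) applies — the coverage ratio is 48%, under the 52% limit. (k) would limit (j) — a current Category 1 Waiver is held — but (l) sets (k) aside: (l) operates against (k): the packaged snacks contain meat. (m) is engaged (a current Class 6 Notice is held), but is itself disapplied by (n): (n) is engaged — aggregate throughput is 2,270 units, meeting the 2,060 units threshold. (o), which would lift (n), is not engaged — no current Annual Clearance is held. So (c) applies.
Exception (d) requires that the registered capacity is less than 1,460 units; but the registered capacity is 1,840 units, not less than 1,460 units, so (d) is unavailable.
Exception (e): an ingredient notice is displayed; the baseline figure is 382, under the 432 limit — every condition holds. But: (p) operates — a current Annual Waiver is held. So (e) is unavailable.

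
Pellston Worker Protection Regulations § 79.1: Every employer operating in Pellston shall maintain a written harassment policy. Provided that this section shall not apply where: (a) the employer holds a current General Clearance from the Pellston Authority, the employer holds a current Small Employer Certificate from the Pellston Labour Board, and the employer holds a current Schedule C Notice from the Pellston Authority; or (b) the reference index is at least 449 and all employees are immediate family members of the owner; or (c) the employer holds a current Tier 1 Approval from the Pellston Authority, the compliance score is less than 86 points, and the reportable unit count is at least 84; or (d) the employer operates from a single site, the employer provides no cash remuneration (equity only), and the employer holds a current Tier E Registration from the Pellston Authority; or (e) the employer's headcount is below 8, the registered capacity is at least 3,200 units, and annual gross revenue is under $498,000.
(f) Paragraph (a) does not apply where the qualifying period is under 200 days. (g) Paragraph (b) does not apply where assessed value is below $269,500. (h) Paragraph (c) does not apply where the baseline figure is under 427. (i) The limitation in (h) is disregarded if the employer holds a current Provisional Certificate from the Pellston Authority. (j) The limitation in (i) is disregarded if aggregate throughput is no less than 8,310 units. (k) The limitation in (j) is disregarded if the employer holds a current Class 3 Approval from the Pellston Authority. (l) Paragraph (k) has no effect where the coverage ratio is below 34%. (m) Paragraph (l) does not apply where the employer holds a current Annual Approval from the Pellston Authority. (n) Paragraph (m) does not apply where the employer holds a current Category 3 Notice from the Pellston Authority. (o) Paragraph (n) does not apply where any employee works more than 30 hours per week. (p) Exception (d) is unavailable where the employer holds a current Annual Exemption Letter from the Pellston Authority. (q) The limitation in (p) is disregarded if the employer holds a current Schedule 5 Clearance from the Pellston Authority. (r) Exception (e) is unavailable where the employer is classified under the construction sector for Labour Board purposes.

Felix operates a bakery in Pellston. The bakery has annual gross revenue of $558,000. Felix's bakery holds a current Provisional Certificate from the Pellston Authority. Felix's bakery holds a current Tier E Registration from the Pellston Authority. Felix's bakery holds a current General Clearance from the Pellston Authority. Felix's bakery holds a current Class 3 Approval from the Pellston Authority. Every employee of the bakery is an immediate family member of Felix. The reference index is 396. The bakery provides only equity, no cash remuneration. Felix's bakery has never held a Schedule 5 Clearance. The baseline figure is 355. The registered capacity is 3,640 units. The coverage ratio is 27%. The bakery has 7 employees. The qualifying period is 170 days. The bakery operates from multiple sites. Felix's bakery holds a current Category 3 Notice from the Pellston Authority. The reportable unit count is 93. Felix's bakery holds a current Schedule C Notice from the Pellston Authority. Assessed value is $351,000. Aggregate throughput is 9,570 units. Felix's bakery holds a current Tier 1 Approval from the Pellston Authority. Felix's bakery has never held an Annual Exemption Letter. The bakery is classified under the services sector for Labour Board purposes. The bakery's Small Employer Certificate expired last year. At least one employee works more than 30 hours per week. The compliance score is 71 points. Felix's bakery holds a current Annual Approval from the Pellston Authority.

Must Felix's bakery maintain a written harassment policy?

Exception (a) fails — the Small Employer Certificate has expired.
Exception (b) fails — the reference index is 396, short of 449.
Exception (c) is satisfied on its face — a current Tier 1 Approval is held; the compliance score is 71 points, less than the 86 points limit; the reportable unit count is 93, meeting the 84 threshold. As to paragraphs (h)–(o): (h) is engaged (the baseline figure is 355, under the 427 limit), but yields to (i): (i) operates against (h): a current Provisional Certificate is held. (j) would limit (i) — aggregate throughput is 9,570 units, meeting the 8,310 units threshold — but (k) sets (j) aside: (k) is triggered — a current Class 3 Approval is held. (l) would limit (k) — the coverage ratio is 27%, below the 34% limit — but (m) sets (l) aside: (m) operates against (l): a current Annual Approval is held. (n) would limit (m) — a current Category 3 Notice is held — but (o) sets (n) aside: (o) operates — at least one employee exceeds 30 hours/week. (c) remains available.
Exception (d) fails — the employer operates from multiple sites.
Exception (e) fails — annual gross revenue is $558,000, not under $498,000.

No — exception (c) applies; Felix's bakery is not required to maintain a written harassment policy.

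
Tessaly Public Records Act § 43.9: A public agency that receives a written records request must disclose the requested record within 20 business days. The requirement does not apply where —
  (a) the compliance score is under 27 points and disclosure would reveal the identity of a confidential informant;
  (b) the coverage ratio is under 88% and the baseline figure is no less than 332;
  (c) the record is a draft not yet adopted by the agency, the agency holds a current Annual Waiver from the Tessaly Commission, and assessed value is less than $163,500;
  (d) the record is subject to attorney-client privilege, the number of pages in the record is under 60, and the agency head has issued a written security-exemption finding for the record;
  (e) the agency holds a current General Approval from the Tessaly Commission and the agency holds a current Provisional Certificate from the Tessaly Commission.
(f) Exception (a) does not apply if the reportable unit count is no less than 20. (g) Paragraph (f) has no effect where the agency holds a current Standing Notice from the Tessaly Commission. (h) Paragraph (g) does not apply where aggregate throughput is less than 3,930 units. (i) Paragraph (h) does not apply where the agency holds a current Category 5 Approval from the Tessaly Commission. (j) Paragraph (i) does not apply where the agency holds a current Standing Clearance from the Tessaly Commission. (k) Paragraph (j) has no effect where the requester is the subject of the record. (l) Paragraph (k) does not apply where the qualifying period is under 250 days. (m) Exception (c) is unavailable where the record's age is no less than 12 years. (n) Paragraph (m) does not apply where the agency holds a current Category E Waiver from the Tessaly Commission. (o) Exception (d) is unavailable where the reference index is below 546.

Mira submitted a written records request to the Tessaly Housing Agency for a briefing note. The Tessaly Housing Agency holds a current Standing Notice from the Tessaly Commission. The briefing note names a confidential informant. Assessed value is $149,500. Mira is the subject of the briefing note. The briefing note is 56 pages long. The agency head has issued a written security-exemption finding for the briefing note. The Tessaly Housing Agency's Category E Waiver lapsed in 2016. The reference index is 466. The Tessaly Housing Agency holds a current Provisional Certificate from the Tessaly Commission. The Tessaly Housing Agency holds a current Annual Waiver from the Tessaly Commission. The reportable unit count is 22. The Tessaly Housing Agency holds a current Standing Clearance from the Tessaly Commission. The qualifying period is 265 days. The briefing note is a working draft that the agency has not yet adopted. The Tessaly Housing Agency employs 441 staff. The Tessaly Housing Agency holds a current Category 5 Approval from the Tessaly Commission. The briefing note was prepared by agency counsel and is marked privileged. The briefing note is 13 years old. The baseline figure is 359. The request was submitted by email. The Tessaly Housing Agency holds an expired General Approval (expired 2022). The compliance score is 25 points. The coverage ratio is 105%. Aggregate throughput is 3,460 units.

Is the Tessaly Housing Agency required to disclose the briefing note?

No — exception (a) applies; the Tessaly Housing Agency is not required to disclose the briefing note.

Exception (a): the compliance score is 25 points, under the 27 points limit; the briefing note names a confidential informant — every condition holds. Under paragraphs (f)–(l): (f) is engaged (the reportable unit count is 22, meeting the 20 threshold), but is itself disapplied by (g): (g) operates — a current Standing Notice is held. (h) operates (aggregate throughput is 3,460 units, less than the 3,930 units limit), but yields to (i): (i) applies — a current Category 5 Approval is held. (j) would limit (i) — a current Standing Clearance is held — but (k) sets (j) aside: (k) operates against (j): Mira is the subject of the briefing note. (l), which would lift (k), does not operate here — the qualifying period is 265 days, not under 250 days. So (a) applies.
Exception (b) requires that the coverage ratio is under 88%; but the coverage ratio is 105%, not under 88%, so (b) is unavailable.
Exception (c): the briefing note is an unadopted draft; a current Annual Waiver is held; assessed value is $149,500, less than the $163,500 limit — every condition holds. Turning to paragraphs (m)–(n): (m) operates — the record's age is 13 years, meeting the 12 years threshold. (n), which would lift (m), is not triggered — there is no Category E Waiver in force. Exception (c) does not apply.
Exception (d)'s conditions are all satisfied: the briefing note is privileged; the number of pages in the record is 56, under the 60 limit; a written security-exemption finding has been issued. Turning to paragraph (o): (o) operates — the reference index is 466, below the 546 limit. So (d) is unavailable.
Exception (e) fails — there is no General Approval in force.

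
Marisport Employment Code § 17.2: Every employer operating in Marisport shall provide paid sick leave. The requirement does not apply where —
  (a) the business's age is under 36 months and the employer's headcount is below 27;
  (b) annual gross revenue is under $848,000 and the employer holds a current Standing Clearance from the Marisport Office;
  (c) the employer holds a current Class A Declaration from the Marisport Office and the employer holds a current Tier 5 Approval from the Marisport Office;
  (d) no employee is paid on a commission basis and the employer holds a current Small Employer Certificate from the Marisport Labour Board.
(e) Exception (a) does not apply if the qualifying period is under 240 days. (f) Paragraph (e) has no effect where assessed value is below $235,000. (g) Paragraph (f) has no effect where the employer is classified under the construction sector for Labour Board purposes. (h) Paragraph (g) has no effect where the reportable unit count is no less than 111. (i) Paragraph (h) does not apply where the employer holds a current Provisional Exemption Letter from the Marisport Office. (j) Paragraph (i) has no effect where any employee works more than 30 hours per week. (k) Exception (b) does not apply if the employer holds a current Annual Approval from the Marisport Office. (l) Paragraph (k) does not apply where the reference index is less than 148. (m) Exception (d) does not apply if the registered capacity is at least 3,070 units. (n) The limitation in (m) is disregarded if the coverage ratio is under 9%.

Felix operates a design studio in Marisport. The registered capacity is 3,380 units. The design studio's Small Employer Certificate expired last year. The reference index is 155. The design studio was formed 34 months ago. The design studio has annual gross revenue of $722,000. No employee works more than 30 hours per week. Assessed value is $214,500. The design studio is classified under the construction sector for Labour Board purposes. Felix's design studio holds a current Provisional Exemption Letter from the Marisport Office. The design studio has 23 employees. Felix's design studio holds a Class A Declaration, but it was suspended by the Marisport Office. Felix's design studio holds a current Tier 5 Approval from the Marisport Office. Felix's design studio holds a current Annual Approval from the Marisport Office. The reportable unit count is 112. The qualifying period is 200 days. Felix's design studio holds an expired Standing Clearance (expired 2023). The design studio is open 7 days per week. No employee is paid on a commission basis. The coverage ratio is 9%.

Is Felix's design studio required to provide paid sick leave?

Yes — Felix's design studio must provide paid sick leave.

Exception (a) is satisfied on its face — the business's age is 34 months, under the 36 months limit; the employer's headcount is 23, below the 27 limit. But applying paragraphs (e)–(j): (e) operates — the qualifying period is 200 days, under the 240 days limit. (f) operates (assessed value is $214,500, below the $235,000 limit), but is displaced by (g): (g) operates — the design studio is classified under the construction sector. (h) is triggered (the reportable unit count is 112, meeting the 111 threshold), but is displaced by (i): (i) is engaged — a current Provisional Exemption Letter is held. (j), which would lift (i), is not engaged — no employee exceeds 30 hours/week. So (a) is unavailable.
Exception (b) requires that the employer holds a current Standing Clearance from the Marisport Office; but no current Standing Clearance is held, so (b) is unavailable.
Exception (c) requires that the employer holds a current Class A Declaration from the Marisport Office; but there is no Class A Declaration in force, so (c) is unavailable.
Exception (d) does not apply: the Small Employer Certificate has expired.
Every exception is unavailable, so the rule governs.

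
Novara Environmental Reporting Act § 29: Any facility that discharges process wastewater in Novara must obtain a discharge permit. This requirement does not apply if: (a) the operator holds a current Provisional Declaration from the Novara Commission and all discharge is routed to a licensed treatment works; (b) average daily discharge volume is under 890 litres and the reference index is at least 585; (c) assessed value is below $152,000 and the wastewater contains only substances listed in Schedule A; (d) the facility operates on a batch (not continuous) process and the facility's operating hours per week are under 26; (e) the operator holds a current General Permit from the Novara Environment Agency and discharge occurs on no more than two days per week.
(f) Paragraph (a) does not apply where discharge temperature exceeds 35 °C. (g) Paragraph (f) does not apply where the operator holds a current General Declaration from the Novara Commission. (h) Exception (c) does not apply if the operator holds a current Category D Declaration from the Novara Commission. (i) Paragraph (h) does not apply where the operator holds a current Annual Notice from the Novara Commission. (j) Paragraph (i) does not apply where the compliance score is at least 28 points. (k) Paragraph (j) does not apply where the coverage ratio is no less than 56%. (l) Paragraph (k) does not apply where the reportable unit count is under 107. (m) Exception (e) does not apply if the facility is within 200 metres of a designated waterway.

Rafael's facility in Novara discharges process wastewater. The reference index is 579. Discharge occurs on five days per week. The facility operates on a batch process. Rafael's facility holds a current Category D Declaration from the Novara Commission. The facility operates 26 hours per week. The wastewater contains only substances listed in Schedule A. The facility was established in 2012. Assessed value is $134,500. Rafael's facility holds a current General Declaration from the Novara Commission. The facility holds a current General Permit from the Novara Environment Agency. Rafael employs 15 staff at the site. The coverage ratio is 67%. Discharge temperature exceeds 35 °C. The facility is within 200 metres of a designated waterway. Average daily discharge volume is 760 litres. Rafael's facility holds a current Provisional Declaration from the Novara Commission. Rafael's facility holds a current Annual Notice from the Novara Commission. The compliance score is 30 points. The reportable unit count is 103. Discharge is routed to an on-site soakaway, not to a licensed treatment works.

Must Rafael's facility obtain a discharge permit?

Yes — Rafael's facility must obtain a discharge permit.

Exception (a) requires that all discharge is routed to a licensed treatment works; but discharge is not routed to a licensed treatment works, so (a) is unavailable.
Exception (b) requires that the reference index is at least 585; but the reference index is 579, short of 585, so (b) is unavailable.
Exception (c) is satisfied on its face — assessed value is $134,500, below the $152,000 limit; the wastewater is Schedule-A-only. But: (h) operates against (c): a current Category D Declaration is held. (i) is triggered (a current Annual Notice is held), but is displaced by (j): (j) applies — the compliance score is 30 points, meeting the 28 points threshold. (k) would limit (j) — the coverage ratio is 67%, meeting the 56% threshold — but (l) sets (k) aside: (l) operates — the reportable unit count is 103, under the 107 limit. Exception (c) does not apply.
Exception (d) requires that the facility's operating hours per week are under 26; but the facility's operating hours per week are 26, not under 26, so (d) is unavailable.
Exception (e) requires that discharge occurs on no more than two days per week; but discharge occurs on five days per week, so (e) is unavailable.
None of the exceptions is available; § 29 applies in full.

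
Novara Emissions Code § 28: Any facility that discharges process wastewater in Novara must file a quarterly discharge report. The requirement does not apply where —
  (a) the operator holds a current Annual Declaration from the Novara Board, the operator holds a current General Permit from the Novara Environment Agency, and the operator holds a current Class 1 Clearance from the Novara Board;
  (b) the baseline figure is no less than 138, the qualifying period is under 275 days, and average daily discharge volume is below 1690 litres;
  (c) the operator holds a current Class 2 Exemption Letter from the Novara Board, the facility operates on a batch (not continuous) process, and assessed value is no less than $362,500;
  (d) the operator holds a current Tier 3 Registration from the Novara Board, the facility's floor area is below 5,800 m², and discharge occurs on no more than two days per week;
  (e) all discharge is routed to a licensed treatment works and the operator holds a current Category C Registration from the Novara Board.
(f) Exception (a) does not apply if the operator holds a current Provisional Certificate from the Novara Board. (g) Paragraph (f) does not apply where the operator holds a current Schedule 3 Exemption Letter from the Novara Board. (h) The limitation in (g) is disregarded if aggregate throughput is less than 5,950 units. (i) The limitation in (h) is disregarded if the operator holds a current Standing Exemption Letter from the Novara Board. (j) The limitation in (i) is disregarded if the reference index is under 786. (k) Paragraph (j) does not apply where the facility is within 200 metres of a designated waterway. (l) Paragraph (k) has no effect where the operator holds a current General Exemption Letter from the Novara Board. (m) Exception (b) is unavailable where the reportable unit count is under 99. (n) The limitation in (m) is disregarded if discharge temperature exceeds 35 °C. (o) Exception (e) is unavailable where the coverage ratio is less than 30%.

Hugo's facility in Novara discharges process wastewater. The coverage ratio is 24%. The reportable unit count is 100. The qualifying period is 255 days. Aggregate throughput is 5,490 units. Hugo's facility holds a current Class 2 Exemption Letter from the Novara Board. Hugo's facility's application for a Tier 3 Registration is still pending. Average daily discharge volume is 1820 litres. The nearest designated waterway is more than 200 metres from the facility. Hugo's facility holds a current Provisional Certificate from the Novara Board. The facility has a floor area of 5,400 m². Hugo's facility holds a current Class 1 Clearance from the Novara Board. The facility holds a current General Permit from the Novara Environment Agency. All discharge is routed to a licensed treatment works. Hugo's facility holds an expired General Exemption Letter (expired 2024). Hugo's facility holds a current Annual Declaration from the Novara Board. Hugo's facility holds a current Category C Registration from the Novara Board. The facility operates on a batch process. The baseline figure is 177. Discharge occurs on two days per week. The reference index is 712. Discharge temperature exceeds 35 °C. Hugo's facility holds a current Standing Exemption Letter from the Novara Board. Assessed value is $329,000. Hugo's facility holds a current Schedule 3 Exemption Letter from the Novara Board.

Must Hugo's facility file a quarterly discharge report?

Exception (a): a current Annual Declaration is held; a current General Permit is held; a current Class 1 Clearance is held — every condition holds. But: (f) operates against (a): a current Provisional Certificate is held. (g) is triggered (a current Schedule 3 Exemption Letter is held), but is displaced by (h): (h) is triggered — aggregate throughput is 5,490 units, less than the 5,950 units limit. (i) is engaged (a current Standing Exemption Letter is held), but yields to (j): (j) is engaged — the reference index is 712, under the 786 limit. (k) does not operate here (the facility is more than 200 m from any designated waterway), so (j) stands. (a) is therefore removed.
Exception (b) requires that average daily discharge volume is below 1690 litres; but average daily discharge volume is 1820 litres, not below 1690 litres, so (b) is unavailable.
Exception (c) does not apply: assessed value is $329,000, short of $362,500.
Exception (d) fails — there is no Tier 3 Registration in force.
All of (e)'s requirements are met (discharge is routed to a licensed treatment works; a current Category C Registration is held). Turning to paragraph (o): (o) operates against (e): the coverage ratio is 24%, less than the 30% limit. So (e) is unavailable.
Every exception is unavailable, so the rule governs.

Yes — Hugo's facility must file a quarterly discharge report.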